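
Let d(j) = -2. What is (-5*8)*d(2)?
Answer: 80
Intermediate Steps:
(-5*8)*d(2) = -5*8*(-2) = -40*(-2) = 80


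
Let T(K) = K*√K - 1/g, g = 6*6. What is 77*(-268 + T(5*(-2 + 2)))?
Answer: -742973/36 ≈ -20638.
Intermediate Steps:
g = 36
T(K) = -1/36 + K^(3/2) (T(K) = K*√K - 1/36 = K^(3/2) - 1*1/36 = K^(3/2) - 1/36 = -1/36 + K^(3/2))
77*(-268 + T(5*(-2 + 2))) = 77*(-268 + (-1/36 + (5*(-2 + 2))^(3/2))) = 77*(-268 + (-1/36 + (5*0)^(3/2))) = 77*(-268 + (-1/36 + 0^(3/2))) = 77*(-268 + (-1/36 + 0)) = 77*(-268 - 1/36) = 77*(-9649/36) = -742973/36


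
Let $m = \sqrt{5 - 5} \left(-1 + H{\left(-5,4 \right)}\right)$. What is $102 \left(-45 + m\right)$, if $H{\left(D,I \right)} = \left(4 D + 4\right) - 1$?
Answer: $-4590$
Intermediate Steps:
$H{\left(D,I \right)} = 3 + 4 D$ ($H{\left(D,I \right)} = \left(4 + 4 D\right) - 1 = 3 + 4 D$)
$m = 0$ ($m = \sqrt{5 - 5} \left(-1 + \left(3 + 4 \left(-5\right)\right)\right) = \sqrt{0} \left(-1 + \left(3 - 20\right)\right) = 0 \left(-1 - 17\right) = 0 \left(-18\right) = 0$)
$102 \left(-45 + m\right) = 102 \left(-45 + 0\right) = 102 \left(-45\right) = -4590$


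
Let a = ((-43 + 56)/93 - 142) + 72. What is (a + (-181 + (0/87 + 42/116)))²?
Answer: 1825706308969/29095236 ≈ 62749.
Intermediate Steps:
a = -6497/93 (a = (13*(1/93) - 142) + 72 = (13/93 - 142) + 72 = -13193/93 + 72 = -6497/93 ≈ -69.860)
(a + (-181 + (0/87 + 42/116)))² = (-6497/93 + (-181 + (0/87 + 42/116)))² = (-6497/93 + (-181 + (0*(1/87) + 42*(1/116))))² = (-6497/93 + (-181 + (0 + 21/58)))² = (-6497/93 + (-181 + 21/58))² = (-6497/93 - 10477/58)² = (-1351187/5394)² = 1825706308969/29095236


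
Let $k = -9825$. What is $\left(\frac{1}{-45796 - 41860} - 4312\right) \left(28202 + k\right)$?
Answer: $- \frac{6946003811721}{87656} \approx -7.9242 \cdot 10^{7}$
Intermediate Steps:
$\left(\frac{1}{-45796 - 41860} - 4312\right) \left(28202 + k\right) = \left(\frac{1}{-45796 - 41860} - 4312\right) \left(28202 - 9825\right) = \left(\frac{1}{-87656} - 4312\right) 18377 = \left(- \frac{1}{87656} - 4312\right) 18377 = \left(- \frac{377972673}{87656}\right) 18377 = - \frac{6946003811721}{87656}$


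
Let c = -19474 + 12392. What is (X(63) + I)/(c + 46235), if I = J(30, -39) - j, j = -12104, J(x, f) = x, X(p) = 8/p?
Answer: 764450/2466639 ≈ 0.30992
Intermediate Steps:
c = -7082
I = 12134 (I = 30 - 1*(-12104) = 30 + 12104 = 12134)
(X(63) + I)/(c + 46235) = (8/63 + 12134)/(-7082 + 46235) = (8*(1/63) + 12134)/39153 = (8/63 + 12134)*(1/39153) = (764450/63)*(1/39153) = 764450/2466639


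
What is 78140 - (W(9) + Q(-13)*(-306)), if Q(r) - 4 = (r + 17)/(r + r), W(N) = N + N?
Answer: 1030886/13 ≈ 79299.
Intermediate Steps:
W(N) = 2*N
Q(r) = 4 + (17 + r)/(2*r) (Q(r) = 4 + (r + 17)/(r + r) = 4 + (17 + r)/((2*r)) = 4 + (17 + r)*(1/(2*r)) = 4 + (17 + r)/(2*r))
78140 - (W(9) + Q(-13)*(-306)) = 78140 - (2*9 + ((½)*(17 + 9*(-13))/(-13))*(-306)) = 78140 - (18 + ((½)*(-1/13)*(17 - 117))*(-306)) = 78140 - (18 + ((½)*(-1/13)*(-100))*(-306)) = 78140 - (18 + (50/13)*(-306)) = 78140 - (18 - 15300/13) = 78140 - 1*(-15066/13) = 78140 + 15066/13 = 1030886/13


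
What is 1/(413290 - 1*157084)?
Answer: 1/256206 ≈ 3.9031e-6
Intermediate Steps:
1/(413290 - 1*157084) = 1/(413290 - 157084) = 1/256206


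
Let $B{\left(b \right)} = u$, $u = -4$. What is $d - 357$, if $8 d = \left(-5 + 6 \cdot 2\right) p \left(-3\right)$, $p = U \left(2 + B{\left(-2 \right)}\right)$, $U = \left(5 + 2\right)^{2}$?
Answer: $- \frac{399}{4} \approx -99.75$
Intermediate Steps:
$U = 49$ ($U = 7^{2} = 49$)
$B{\left(b \right)} = -4$
$p = -98$ ($p = 49 \left(2 - 4\right) = 49 \left(-2\right) = -98$)
$d = \frac{1029}{4}$ ($d = \frac{\left(-5 + 6 \cdot 2\right) \left(-98\right) \left(-3\right)}{8} = \frac{\left(-5 + 12\right) \left(-98\right) \left(-3\right)}{8} = \frac{7 \left(-98\right) \left(-3\right)}{8} = \frac{\left(-686\right) \left(-3\right)}{8} = \frac{1}{8} \cdot 2058 = \frac{1029}{4} \approx 257.25$)
$d - 357 = \frac{1029}{4} - 357 = - \frac{399}{4}$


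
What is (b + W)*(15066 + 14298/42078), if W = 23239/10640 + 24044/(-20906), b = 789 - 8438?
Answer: -89875252378680119213/779985298960 ≈ -1.1523e+8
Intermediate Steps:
b = -7649
W = 115003187/111219920 (W = 23239*(1/10640) + 24044*(-1/20906) = 23239/10640 - 12022/10453 = 115003187/111219920 ≈ 1.0340)
(b + W)*(15066 + 14298/42078) = (-7649 + 115003187/111219920)*(15066 + 14298/42078) = -850606164893*(15066 + 14298*(1/42078))/111219920 = -850606164893*(15066 + 2383/7013)/111219920 = -850606164893/111219920*105660241/7013 = -89875252378680119213/779985298960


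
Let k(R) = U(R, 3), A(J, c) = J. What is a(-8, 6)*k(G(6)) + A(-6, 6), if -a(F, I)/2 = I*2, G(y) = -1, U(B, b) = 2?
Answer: -54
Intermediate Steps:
a(F, I) = -4*I (a(F, I) = -2*I*2 = -4*I)
k(R) = 2
a(-8, 6)*k(G(6)) + A(-6, 6) = -4*6*2 - 6 = -24*2 - 6 = -48 - 6 = -54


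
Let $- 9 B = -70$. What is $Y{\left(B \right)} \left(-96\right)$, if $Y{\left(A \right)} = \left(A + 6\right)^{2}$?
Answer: $- \frac{492032}{27} \approx -18223.0$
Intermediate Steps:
$B = \frac{70}{9}$ ($B = \left(- \frac{1}{9}\right) \left(-70\right) = \frac{70}{9} \approx 7.7778$)
$Y{\left(A \right)} = \left(6 + A\right)^{2}$
$Y{\left(B \right)} \left(-96\right) = \left(6 + \frac{70}{9}\right)^{2} \left(-96\right) = \left(\frac{124}{9}\right)^{2} \left(-96\right) = \frac{15376}{81} \left(-96\right) = - \frac{492032}{27}$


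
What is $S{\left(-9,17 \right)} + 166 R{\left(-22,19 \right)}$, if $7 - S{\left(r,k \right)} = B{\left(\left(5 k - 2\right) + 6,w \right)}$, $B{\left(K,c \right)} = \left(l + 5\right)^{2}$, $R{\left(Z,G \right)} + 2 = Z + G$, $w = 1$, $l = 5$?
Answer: $-923$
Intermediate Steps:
$R{\left(Z,G \right)} = -2 + G + Z$ ($R{\left(Z,G \right)} = -2 + \left(Z + G\right) = -2 + \left(G + Z\right) = -2 + G + Z$)
$B{\left(K,c \right)} = 100$ ($B{\left(K,c \right)} = \left(5 + 5\right)^{2} = 10^{2} = 100$)
$S{\left(r,k \right)} = -93$ ($S{\left(r,k \right)} = 7 - 100 = -93$)
$S{\left(-9,17 \right)} + 166 R{\left(-22,19 \right)} = -93 + 166 \left(-2 + 19 - 22\right) = -93 + 166 \left(-5\right) = -93 - 830 = -923$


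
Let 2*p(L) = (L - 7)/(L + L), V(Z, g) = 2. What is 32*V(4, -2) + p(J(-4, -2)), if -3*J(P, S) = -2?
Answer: 493/8 ≈ 61.625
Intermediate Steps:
J(P, S) = ⅔ (J(P, S) = -⅓*(-2) = ⅔)
p(L) = (-7 + L)/(4*L) (p(L) = ((L - 7)/(L + L))/2 = ((-7 + L)/((2*L)))/2 = ((-7 + L)*(1/(2*L)))/2 = ((-7 + L)/(2*L))/2 = (-7 + L)/(4*L))
32*V(4, -2) + p(J(-4, -2)) = 32*2 + (-7 + ⅔)/(4*(⅔)) = 64 + (¼)*(3/2)*(-19/3) = 64 - 19/8 = 493/8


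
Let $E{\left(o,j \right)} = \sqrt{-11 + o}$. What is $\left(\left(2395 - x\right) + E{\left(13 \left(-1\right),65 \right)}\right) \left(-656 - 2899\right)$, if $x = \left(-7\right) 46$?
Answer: $-9658935 - 7110 i \sqrt{6} \approx -9.6589 \cdot 10^{6} - 17416.0 i$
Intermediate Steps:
$x = -322$
$\left(\left(2395 - x\right) + E{\left(13 \left(-1\right),65 \right)}\right) \left(-656 - 2899\right) = \left(\left(2395 - -322\right) + \sqrt{-11 + 13 \left(-1\right)}\right) \left(-656 - 2899\right) = \left(\left(2395 + 322\right) + \sqrt{-11 - 13}\right) \left(-3555\right) = \left(2717 + \sqrt{-24}\right) \left(-3555\right) = \left(2717 + 2 i \sqrt{6}\right) \left(-3555\right) = -9658935 - 7110 i \sqrt{6}$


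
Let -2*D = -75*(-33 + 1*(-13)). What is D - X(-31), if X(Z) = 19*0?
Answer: -1725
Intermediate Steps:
D = -1725 (D = -(-75)*(-33 + 1*(-13))/2 = -(-75)*(-33 - 13)/2 = -(-75)*(-46)/2 = -1/2*3450 = -1725)
X(Z) = 0
D - X(-31) = -1725 - 1*0 = -1725 + 0 = -1725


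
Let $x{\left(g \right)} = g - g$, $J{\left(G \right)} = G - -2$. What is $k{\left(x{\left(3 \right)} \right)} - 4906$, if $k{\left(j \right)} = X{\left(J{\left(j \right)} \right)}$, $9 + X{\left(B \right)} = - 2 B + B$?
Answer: $-4917$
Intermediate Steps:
$J{\left(G \right)} = 2 + G$ ($J{\left(G \right)} = G + 2 = 2 + G$)
$X{\left(B \right)} = -9 - B$ ($X{\left(B \right)} = -9 + \left(- 2 B + B\right) = -9 - B$)
$x{\left(g \right)} = 0$
$k{\left(j \right)} = -11 - j$ ($k{\left(j \right)} = -9 - \left(2 + j\right) = -11 - j$)
$k{\left(x{\left(3 \right)} \right)} - 4906 = \left(-11 - 0\right) - 4906 = \left(-11 + 0\right) - 4906 = -11 - 4906 = -4917$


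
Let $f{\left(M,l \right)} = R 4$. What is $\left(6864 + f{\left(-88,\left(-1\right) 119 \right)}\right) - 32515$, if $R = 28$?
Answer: $-25539$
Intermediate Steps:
$f{\left(M,l \right)} = 112$ ($f{\left(M,l \right)} = 28 \cdot 4 = 112$)
$\left(6864 + f{\left(-88,\left(-1\right) 119 \right)}\right) - 32515 = \left(6864 + 112\right) - 32515 = 6976 - 32515 = -25539$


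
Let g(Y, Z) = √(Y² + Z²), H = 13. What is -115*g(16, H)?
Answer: -575*√17 ≈ -2370.8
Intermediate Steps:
-115*g(16, H) = -115*√(16² + 13²) = -115*√(256 + 169) = -575*√17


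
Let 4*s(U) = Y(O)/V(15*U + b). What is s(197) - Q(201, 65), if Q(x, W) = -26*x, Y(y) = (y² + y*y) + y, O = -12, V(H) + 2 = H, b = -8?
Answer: 15390639/2945 ≈ 5226.0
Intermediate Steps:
V(H) = -2 + H
Y(y) = y + 2*y² (Y(y) = (y² + y²) + y = 2*y² + y = y + 2*y²)
s(U) = 69/(-10 + 15*U) (s(U) = ((-12*(1 + 2*(-12)))/(-2 + (15*U - 8)))/4 = ((-12*(1 - 24))/(-2 + (-8 + 15*U)))/4 = ((-12*(-23))/(-10 + 15*U))/4 = (276/(-10 + 15*U))/4 = 69/(-10 + 15*U))
s(197) - Q(201, 65) = 69/(5*(-2 + 3*197)) - (-26)*201 = 69/(5*(-2 + 591)) - 1*(-5226) = (69/5)/589 + 5226 = (69/5)*(1/589) + 5226 = 69/2945 + 5226 = 15390639/2945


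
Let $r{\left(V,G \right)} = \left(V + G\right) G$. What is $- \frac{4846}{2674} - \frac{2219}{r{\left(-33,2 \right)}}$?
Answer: $\frac{2816577}{82894} \approx 33.978$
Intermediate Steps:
$r{\left(V,G \right)} = G \left(G + V\right)$ ($r{\left(V,G \right)} = \left(G + V\right) G = G \left(G + V\right)$)
$- \frac{4846}{2674} - \frac{2219}{r{\left(-33,2 \right)}} = - \frac{4846}{2674} - \frac{2219}{2 \left(2 - 33\right)} = \left(-4846\right) \frac{1}{2674} - \frac{2219}{2 \left(-31\right)} = - \frac{2423}{1337} - \frac{2219}{-62} = - \frac{2423}{1337} - - \frac{2219}{62} = - \frac{2423}{1337} + \frac{2219}{62} = \frac{2816577}{82894}$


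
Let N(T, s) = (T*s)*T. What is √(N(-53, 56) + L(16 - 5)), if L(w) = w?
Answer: √157315 ≈ 396.63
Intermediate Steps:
N(T, s) = s*T²
√(N(-53, 56) + L(16 - 5)) = √(56*(-53)² + (16 - 5)) = √(56*2809 + 11) = √(157304 + 11) = √157315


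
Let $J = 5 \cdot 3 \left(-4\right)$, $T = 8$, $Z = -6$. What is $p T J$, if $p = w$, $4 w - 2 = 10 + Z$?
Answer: $-720$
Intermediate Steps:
$w = \frac{3}{2}$ ($w = \frac{1}{2} + \frac{10 - 6}{4} = \frac{1}{2} + \frac{1}{4} \cdot 4 = \frac{1}{2} + 1 = \frac{3}{2} \approx 1.5$)
$J = -60$ ($J = 15 \left(-4\right) = -60$)
$p = \frac{3}{2} \approx 1.5$
$p T J = \frac{3}{2} \cdot 8 \left(-60\right) = 12 \left(-60\right) = -720$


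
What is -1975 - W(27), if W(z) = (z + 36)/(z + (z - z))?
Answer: -5932/3 ≈ -1977.3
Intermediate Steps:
W(z) = (36 + z)/z (W(z) = (36 + z)/(z + 0) = (36 + z)/z)
-1975 - W(27) = -1975 - (36 + 27)/27 = -1975 - 63/27 = -1975 - 1*7/3 = -1975 - 7/3 = -5932/3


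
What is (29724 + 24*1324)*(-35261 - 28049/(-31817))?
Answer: -68995078062000/31817 ≈ -2.1685e+9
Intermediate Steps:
(29724 + 24*1324)*(-35261 - 28049/(-31817)) = (29724 + 31776)*(-35261 - 28049*(-1/31817)) = 61500*(-35261 + 28049/31817) = 61500*(-1121871188/31817) = -68995078062000/31817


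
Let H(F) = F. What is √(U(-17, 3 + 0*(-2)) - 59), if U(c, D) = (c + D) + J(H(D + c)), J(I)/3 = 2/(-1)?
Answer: I*√79 ≈ 8.8882*I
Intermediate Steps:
J(I) = -6 (J(I) = 3*(2/(-1)) = 3*(2*(-1)) = 3*(-2) = -6)
U(c, D) = -6 + D + c (U(c, D) = (c + D) - 6 = (D + c) - 6 = -6 + D + c)
√(U(-17, 3 + 0*(-2)) - 59) = √((-6 + (3 + 0*(-2)) - 17) - 59) = √((-6 + (3 + 0) - 17) - 59) = √((-6 + 3 - 17) - 59) = √(-20 - 59) = √(-79) = I*√79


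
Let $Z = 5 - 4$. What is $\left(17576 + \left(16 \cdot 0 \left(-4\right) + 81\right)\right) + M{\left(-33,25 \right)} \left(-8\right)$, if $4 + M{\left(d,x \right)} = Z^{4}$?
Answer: $17681$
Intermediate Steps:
$Z = 1$ ($Z = 5 - 4 = 1$)
$M{\left(d,x \right)} = -3$ ($M{\left(d,x \right)} = -4 + 1^{4} = -4 + 1 = -3$)
$\left(17576 + \left(16 \cdot 0 \left(-4\right) + 81\right)\right) + M{\left(-33,25 \right)} \left(-8\right) = \left(17576 + \left(16 \cdot 0 \left(-4\right) + 81\right)\right) - -24 = \left(17576 + \left(16 \cdot 0 + 81\right)\right) + 24 = \left(17576 + \left(0 + 81\right)\right) + 24 = \left(17576 + 81\right) + 24 = 17657 + 24 = 17681$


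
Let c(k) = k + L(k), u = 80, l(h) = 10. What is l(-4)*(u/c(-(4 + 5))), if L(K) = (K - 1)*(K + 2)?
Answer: 800/61 ≈ 13.115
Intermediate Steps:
L(K) = (-1 + K)*(2 + K)
c(k) = -2 + k**2 + 2*k (c(k) = k + (-2 + k + k**2) = -2 + k**2 + 2*k)
l(-4)*(u/c(-(4 + 5))) = 10*(80/(-2 + (-(4 + 5))**2 + 2*(-(4 + 5)))) = 10*(80/(-2 + (-1*9)**2 + 2*(-1*9))) = 10*(80/(-2 + (-9)**2 + 2*(-9))) = 10*(80/(-2 + 81 - 18)) = 10*(80/61) = 800/61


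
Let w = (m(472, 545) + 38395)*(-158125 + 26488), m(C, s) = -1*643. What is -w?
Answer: 4969560024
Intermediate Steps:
m(C, s) = -643
w = -4969560024 (w = (-643 + 38395)*(-158125 + 26488) = 37752*(-131637) = -4969560024)
-w = -1*(-4969560024) = 4969560024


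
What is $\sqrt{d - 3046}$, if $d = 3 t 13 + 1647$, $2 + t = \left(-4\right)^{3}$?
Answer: $i \sqrt{3973} \approx 63.032 i$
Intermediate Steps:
$t = -66$ ($t = -2 + \left(-4\right)^{3} = -2 - 64 = -66$)
$d = -927$ ($d = 3 \left(-66\right) 13 + 1647 = \left(-198\right) 13 + 1647 = -2574 + 1647 = -927$)
$\sqrt{d - 3046} = \sqrt{-927 - 3046} = \sqrt{-3973} = i \sqrt{3973}$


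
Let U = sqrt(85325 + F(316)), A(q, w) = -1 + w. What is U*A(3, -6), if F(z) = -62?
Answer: -7*sqrt(85263) ≈ -2044.0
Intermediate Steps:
U = sqrt(85263) (U = sqrt(85325 - 62) = sqrt(85263) ≈ 292.00)
U*A(3, -6) = sqrt(85263)*(-1 - 6) = sqrt(85263)*(-7) = -7*sqrt(85263)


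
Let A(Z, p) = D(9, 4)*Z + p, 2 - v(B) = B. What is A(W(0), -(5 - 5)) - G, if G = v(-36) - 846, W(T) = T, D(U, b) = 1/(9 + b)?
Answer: 808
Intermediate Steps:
v(B) = 2 - B
A(Z, p) = p + Z/13 (A(Z, p) = Z/(9 + 4) + p = Z/13 + p = p + Z/13)
G = -808 (G = (2 - 1*(-36)) - 846 = (2 + 36) - 846 = 38 - 846 = -808)
A(W(0), -(5 - 5)) - G = (-(5 - 5) + (1/13)*0) - 1*(-808) = (-1*0 + 0) + 808 = (0 + 0) + 808 = 0 + 808 = 808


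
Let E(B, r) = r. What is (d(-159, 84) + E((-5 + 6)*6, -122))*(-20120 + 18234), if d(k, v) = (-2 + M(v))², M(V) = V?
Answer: -12451372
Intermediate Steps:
d(k, v) = (-2 + v)²
(d(-159, 84) + E((-5 + 6)*6, -122))*(-20120 + 18234) = ((-2 + 84)² - 122)*(-20120 + 18234) = (82² - 122)*(-1886) = (6724 - 122)*(-1886) = 6602*(-1886) = -12451372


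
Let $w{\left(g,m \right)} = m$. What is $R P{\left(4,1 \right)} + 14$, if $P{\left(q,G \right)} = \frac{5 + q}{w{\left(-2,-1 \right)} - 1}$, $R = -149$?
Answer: $\frac{1369}{2} \approx 684.5$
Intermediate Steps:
$P{\left(q,G \right)} = - \frac{5}{2} - \frac{q}{2}$ ($P{\left(q,G \right)} = \frac{5 + q}{-1 - 1} = \frac{5 + q}{-2} = \left(5 + q\right) \left(- \frac{1}{2}\right) = - \frac{5}{2} - \frac{q}{2}$)
$R P{\left(4,1 \right)} + 14 = - 149 \left(- \frac{5}{2} - 2\right) + 14 = \left(-149\right) \left(- \frac{9}{2}\right) + 14 = \frac{1341}{2} + 14 = \frac{1369}{2}$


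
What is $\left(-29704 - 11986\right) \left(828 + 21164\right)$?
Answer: $-916846480$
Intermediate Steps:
$\left(-29704 - 11986\right) \left(828 + 21164\right) = \left(-41690\right) 21992 = -916846480$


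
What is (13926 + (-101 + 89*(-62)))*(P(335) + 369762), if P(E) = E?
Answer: 3074395779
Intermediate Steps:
(13926 + (-101 + 89*(-62)))*(P(335) + 369762) = (13926 + (-101 + 89*(-62)))*(335 + 369762) = (13926 + (-101 - 5518))*370097 = (13926 - 5619)*370097 = 8307*370097 = 3074395779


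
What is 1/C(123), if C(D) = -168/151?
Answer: -151/168 ≈ -0.89881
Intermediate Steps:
C(D) = -168/151 (C(D) = -168*1/151 = -168/151)
1/C(123) = 1/(-168/151) = -151/168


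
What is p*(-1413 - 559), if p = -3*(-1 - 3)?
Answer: -23664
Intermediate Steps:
p = 12 (p = -3*(-4) = 12)
p*(-1413 - 559) = 12*(-1413 - 559) = 12*(-1972) = -23664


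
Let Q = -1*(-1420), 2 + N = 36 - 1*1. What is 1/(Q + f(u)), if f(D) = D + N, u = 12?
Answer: 1/1465 ≈ 0.00068259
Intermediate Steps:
N = 33 (N = -2 + (36 - 1*1) = -2 + (36 - 1) = -2 + 35 = 33)
Q = 1420
f(D) = 33 + D (f(D) = D + 33 = 33 + D)
1/(Q + f(u)) = 1/(1420 + (33 + 12)) = 1/(1420 + 45) = 1/1465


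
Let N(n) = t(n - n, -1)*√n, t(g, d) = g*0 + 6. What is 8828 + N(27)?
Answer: 8828 + 18*√3 ≈ 8859.2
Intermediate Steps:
t(g, d) = 6 (t(g, d) = 0 + 6 = 6)
N(n) = 6*√n
8828 + N(27) = 8828 + 6*√27 = 8828 + 6*(3*√3) = 8828 + 18*√3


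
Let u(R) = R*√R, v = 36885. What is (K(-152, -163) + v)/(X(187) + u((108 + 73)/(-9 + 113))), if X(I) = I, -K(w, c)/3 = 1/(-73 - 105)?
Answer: 690528515119872/3500320113275 - 123589593192*√4706/3500320113275 ≈ 194.85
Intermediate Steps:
u(R) = R^(3/2)
K(w, c) = 3/178 (K(w, c) = -3/(-73 - 105) = -3/(-178) = -3*(-1/178) = 3/178)
(K(-152, -163) + v)/(X(187) + u((108 + 73)/(-9 + 113))) = (3/178 + 36885)/(187 + ((108 + 73)/(-9 + 113))^(3/2)) = 6565533/(178*(187 + (181/104)^(3/2))) = 6565533/(178*(187 + 181*√4706/5408))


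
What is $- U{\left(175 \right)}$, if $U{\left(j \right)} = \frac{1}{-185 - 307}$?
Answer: $\frac{1}{492} \approx 0.0020325$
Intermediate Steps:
$U{\left(j \right)} = - \frac{1}{492}$ ($U{\left(j \right)} = \frac{1}{-492} = - \frac{1}{492}$)
$- U{\left(175 \right)} = \left(-1\right) \left(- \frac{1}{492}\right) = \frac{1}{492}$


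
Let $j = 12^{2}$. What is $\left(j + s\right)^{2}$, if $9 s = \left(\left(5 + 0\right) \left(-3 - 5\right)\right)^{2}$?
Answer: $\frac{8386816}{81} \approx 1.0354 \cdot 10^{5}$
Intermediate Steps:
$j = 144$
$s = \frac{1600}{9}$ ($s = \frac{\left(\left(5 + 0\right) \left(-3 - 5\right)\right)^{2}}{9} = \frac{\left(5 \left(-8\right)\right)^{2}}{9} = \frac{\left(-40\right)^{2}}{9} = \frac{1}{9} \cdot 1600 = \frac{1600}{9} \approx 177.78$)
$\left(j + s\right)^{2} = \left(144 + \frac{1600}{9}\right)^{2} = \left(\frac{2896}{9}\right)^{2} = \frac{8386816}{81}$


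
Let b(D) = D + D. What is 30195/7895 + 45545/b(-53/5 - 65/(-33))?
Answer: -11848867503/4496992 ≈ -2634.8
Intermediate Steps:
b(D) = 2*D
30195/7895 + 45545/b(-53/5 - 65/(-33)) = 30195/7895 + 45545/((2*(-53/5 - 65/(-33)))) = 30195*(1/7895) + 45545/((2*(-53*⅕ - 65*(-1/33)))) = 6039/1579 + 45545/((2*(-53/5 + 65/33))) = 6039/1579 + 45545/((2*(-1424/165))) = 6039/1579 + 45545/(-2848/165) = 6039/1579 + 45545*(-165/2848) = 6039/1579 - 7514925/2848 = -11848867503/4496992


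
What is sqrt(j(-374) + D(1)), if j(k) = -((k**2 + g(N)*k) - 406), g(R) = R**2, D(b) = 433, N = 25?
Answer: sqrt(94713) ≈ 307.75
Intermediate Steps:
j(k) = 406 - k**2 - 625*k (j(k) = -((k**2 + 25**2*k) - 406) = -((k**2 + 625*k) - 406) = -(-406 + k**2 + 625*k) = 406 - k**2 - 625*k)
sqrt(j(-374) + D(1)) = sqrt((406 - 1*(-374)**2 - 625*(-374)) + 433) = sqrt((406 - 1*139876 + 233750) + 433) = sqrt((406 - 139876 + 233750) + 433) = sqrt(94280 + 433) = sqrt(94713)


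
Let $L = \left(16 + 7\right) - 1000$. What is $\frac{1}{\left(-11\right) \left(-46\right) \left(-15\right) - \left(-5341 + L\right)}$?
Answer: $- \frac{1}{1272} \approx -0.00078616$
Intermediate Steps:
$L = -977$ ($L = 23 - 1000 = -977$)
$\frac{1}{\left(-11\right) \left(-46\right) \left(-15\right) - \left(-5341 + L\right)} = \frac{1}{\left(-11\right) \left(-46\right) \left(-15\right) + \left(5341 - -977\right)} = \frac{1}{506 \left(-15\right) + \left(5341 + 977\right)} = \frac{1}{-7590 + 6318} = \frac{1}{-1272} = - \frac{1}{1272}$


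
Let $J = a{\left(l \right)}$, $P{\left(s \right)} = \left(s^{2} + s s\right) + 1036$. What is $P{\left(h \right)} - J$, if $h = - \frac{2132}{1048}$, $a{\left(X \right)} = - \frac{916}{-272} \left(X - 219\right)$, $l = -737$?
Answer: $\frac{2487785959}{583474} \approx 4263.8$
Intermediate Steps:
$a{\left(X \right)} = - \frac{50151}{68} + \frac{229 X}{68}$ ($a{\left(X \right)} = \left(-916\right) \left(- \frac{1}{272}\right) \left(-219 + X\right) = \frac{229 \left(-219 + X\right)}{68} = - \frac{50151}{68} + \frac{229 X}{68}$)
$h = - \frac{533}{262}$ ($h = \left(-2132\right) \frac{1}{1048} = - \frac{533}{262} \approx -2.0344$)
$P{\left(s \right)} = 1036 + 2 s^{2}$ ($P{\left(s \right)} = \left(s^{2} + s^{2}\right) + 1036 = 2 s^{2} + 1036 = 1036 + 2 s^{2}$)
$J = - \frac{54731}{17}$ ($J = - \frac{50151}{68} + \frac{229}{68} \left(-737\right) = - \frac{50151}{68} - \frac{168773}{68} = - \frac{54731}{17} \approx -3219.5$)
$P{\left(h \right)} - J = \left(1036 + 2 \left(- \frac{533}{262}\right)^{2}\right) - - \frac{54731}{17} = \left(1036 + 2 \cdot \frac{284089}{68644}\right) + \frac{54731}{17} = \left(1036 + \frac{284089}{34322}\right) + \frac{54731}{17} = \frac{35841681}{34322} + \frac{54731}{17} = \frac{2487785959}{583474}$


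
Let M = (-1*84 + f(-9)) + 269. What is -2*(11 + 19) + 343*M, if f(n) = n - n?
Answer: 63395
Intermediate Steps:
f(n) = 0
M = 185 (M = (-1*84 + 0) + 269 = (-84 + 0) + 269 = -84 + 269 = 185)
-2*(11 + 19) + 343*M = -2*(11 + 19) + 343*185 = -2*30 + 63455 = -60 + 63455 = 63395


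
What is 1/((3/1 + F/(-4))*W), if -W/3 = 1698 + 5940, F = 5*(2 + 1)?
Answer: 2/34371 ≈ 5.8189e-5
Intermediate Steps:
F = 15 (F = 5*3 = 15)
W = -22914 (W = -3*(1698 + 5940) = -3*7638 = -22914)
1/((3/1 + F/(-4))*W) = 1/((3/1 + 15/(-4))*(-22914)) = 1/((3*1 + 15*(-¼))*(-22914)) = 1/((3 - 15/4)*(-22914)) = 1/(-¾*(-22914)) = 1/(34371/2) = 2/34371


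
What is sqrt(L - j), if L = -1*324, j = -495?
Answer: 3*sqrt(19) ≈ 13.077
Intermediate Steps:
L = -324
sqrt(L - j) = sqrt(-324 - 1*(-495)) = sqrt(-324 + 495) = sqrt(171) = 3*sqrt(19)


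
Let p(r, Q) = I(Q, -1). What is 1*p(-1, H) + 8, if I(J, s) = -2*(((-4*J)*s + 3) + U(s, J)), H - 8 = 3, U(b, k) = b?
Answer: -84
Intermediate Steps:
H = 11 (H = 8 + 3 = 11)
I(J, s) = -6 - 2*s + 8*J*s (I(J, s) = -2*(((-4*J)*s + 3) + s) = -2*((-4*J*s + 3) + s) = -2*((3 - 4*J*s) + s) = -2*(3 + s - 4*J*s) = -6 - 2*s + 8*J*s)
p(r, Q) = -4 - 8*Q (p(r, Q) = -6 - 2*(-1) + 8*Q*(-1) = -6 + 2 - 8*Q = -4 - 8*Q)
1*p(-1, H) + 8 = 1*(-4 - 8*11) + 8 = 1*(-4 - 88) + 8 = 1*(-92) + 8 = -92 + 8 = -84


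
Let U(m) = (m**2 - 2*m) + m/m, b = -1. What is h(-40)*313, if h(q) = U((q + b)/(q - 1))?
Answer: 0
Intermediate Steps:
U(m) = 1 + m**2 - 2*m (U(m) = (m**2 - 2*m) + 1 = 1 + m**2 - 2*m)
h(q) = 0 (h(q) = 1 + ((q - 1)/(q - 1))**2 - 2*(q - 1)/(q - 1) = 1 + ((-1 + q)/(-1 + q))**2 - 2*(-1 + q)/(-1 + q) = 1 + 1**2 - 2*1 = 1 + 1 - 2 = 0)
h(-40)*313 = 0*313 = 0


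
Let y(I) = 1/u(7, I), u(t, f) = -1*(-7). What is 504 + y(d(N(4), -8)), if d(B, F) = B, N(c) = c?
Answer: 3529/7 ≈ 504.14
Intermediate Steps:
u(t, f) = 7
y(I) = 1/7
504 + y(d(N(4), -8)) = 504 + 1/7 = 3529/7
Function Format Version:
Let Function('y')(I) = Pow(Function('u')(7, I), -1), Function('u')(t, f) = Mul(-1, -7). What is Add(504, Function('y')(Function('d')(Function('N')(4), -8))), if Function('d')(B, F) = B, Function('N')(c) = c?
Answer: Rational(3529, 7) ≈ 504.14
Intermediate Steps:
Function('u')(t, f) = 7
Function('y')(I) = Rational(1, 7) (Function('y')(I) = Pow(7, -1) = Rational(1, 7))
Add(504, Function('y')(Function('d')(Function('N')(4), -8))) = Add(504, Rational(1, 7)) = Rational(3529, 7)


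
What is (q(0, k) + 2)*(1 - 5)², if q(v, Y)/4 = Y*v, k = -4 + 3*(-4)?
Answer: 32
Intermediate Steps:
k = -16 (k = -4 - 12 = -16)
q(v, Y) = 4*Y*v (q(v, Y) = 4*(Y*v) = 4*Y*v)
(q(0, k) + 2)*(1 - 5)² = (4*(-16)*0 + 2)*(1 - 5)² = (0 + 2)*(-4)² = 2*16 = 32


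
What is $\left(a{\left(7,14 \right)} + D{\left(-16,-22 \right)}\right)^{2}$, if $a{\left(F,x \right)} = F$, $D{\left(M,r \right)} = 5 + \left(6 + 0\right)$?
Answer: $324$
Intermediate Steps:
$D{\left(M,r \right)} = 11$ ($D{\left(M,r \right)} = 5 + 6 = 11$)
$\left(a{\left(7,14 \right)} + D{\left(-16,-22 \right)}\right)^{2} = \left(7 + 11\right)^{2} = 18^{2} = 324$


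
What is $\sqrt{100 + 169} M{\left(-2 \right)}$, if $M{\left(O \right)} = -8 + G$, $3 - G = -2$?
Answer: $- 3 \sqrt{269} \approx -49.204$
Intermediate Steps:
$G = 5$ ($G = 3 - -2 = 3 + 2 = 5$)
$M{\left(O \right)} = -3$ ($M{\left(O \right)} = -8 + 5 = -3$)
$\sqrt{100 + 169} M{\left(-2 \right)} = \sqrt{100 + 169} \left(-3\right) = \sqrt{269} \left(-3\right) = - 3 \sqrt{269}$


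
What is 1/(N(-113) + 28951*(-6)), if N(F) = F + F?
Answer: -1/173932 ≈ -5.7494e-6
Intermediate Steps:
N(F) = 2*F
1/(N(-113) + 28951*(-6)) = 1/(2*(-113) + 28951*(-6)) = 1/(-226 - 173706) = 1/(-173932) = -1/173932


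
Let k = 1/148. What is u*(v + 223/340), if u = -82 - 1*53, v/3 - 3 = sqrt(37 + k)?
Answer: -88641/68 - 405*sqrt(202649)/74 ≈ -3767.3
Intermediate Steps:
k = 1/148 ≈ 0.0067568
v = 9 + 3*sqrt(202649)/74 (v = 9 + 3*sqrt(37 + 1/148) = 9 + 3*sqrt(5477/148) = 9 + 3*(sqrt(202649)/74) = 9 + 3*sqrt(202649)/74 ≈ 27.250)
u = -135 (u = -82 - 53 = -135)
u*(v + 223/340) = -135*((9 + 3*sqrt(202649)/74) + 223/340) = -135*(3283/340 + 3*sqrt(202649)/74) = -88641/68 - 405*sqrt(202649)/74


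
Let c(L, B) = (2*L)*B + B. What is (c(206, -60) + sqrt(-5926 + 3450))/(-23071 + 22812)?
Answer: 3540/37 - 2*I*sqrt(619)/259 ≈ 95.676 - 0.19212*I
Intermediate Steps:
c(L, B) = B + 2*B*L (c(L, B) = 2*B*L + B = B + 2*B*L)
(c(206, -60) + sqrt(-5926 + 3450))/(-23071 + 22812) = (-60*(1 + 2*206) + sqrt(-5926 + 3450))/(-23071 + 22812) = (-60*(1 + 412) + sqrt(-2476))/(-259) = (-60*413 + 2*I*sqrt(619))*(-1/259) = (-24780 + 2*I*sqrt(619))*(-1/259) = 3540/37 - 2*I*sqrt(619)/259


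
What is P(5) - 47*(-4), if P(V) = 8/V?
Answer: 948/5 ≈ 189.60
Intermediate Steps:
P(5) - 47*(-4) = 8/5 - 47*(-4) = 8*(⅕) + 188 = 8/5 + 188 = 948/5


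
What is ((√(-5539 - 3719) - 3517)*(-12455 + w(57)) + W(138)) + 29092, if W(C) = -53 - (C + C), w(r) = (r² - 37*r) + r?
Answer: 39623149 - 11258*I*√9258 ≈ 3.9623e+7 - 1.0832e+6*I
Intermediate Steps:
w(r) = r² - 36*r
W(C) = -53 - 2*C
((√(-5539 - 3719) - 3517)*(-12455 + w(57)) + W(138)) + 29092 = ((√(-5539 - 3719) - 3517)*(-12455 + 57*(-36 + 57)) + (-53 - 2*138)) + 29092 = ((√(-9258) - 3517)*(-12455 + 57*21) + (-53 - 276)) + 29092 = ((I*√9258 - 3517)*(-12455 + 1197) - 329) + 29092 = ((-3517 + I*√9258)*(-11258) - 329) + 29092 = ((39594386 - 11258*I*√9258) - 329) + 29092 = (39594057 - 11258*I*√9258) + 29092 = 39623149 - 11258*I*√9258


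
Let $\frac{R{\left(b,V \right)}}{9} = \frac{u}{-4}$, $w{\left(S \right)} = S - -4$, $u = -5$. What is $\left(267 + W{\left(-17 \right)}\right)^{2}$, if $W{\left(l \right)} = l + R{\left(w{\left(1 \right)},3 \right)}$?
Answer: $\frac{1092025}{16} \approx 68252.0$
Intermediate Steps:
$w{\left(S \right)} = 4 + S$ ($w{\left(S \right)} = S + 4 = 4 + S$)
$R{\left(b,V \right)} = \frac{45}{4}$ ($R{\left(b,V \right)} = 9 \left(- \frac{5}{-4}\right) = 9 \left(\left(-5\right) \left(- \frac{1}{4}\right)\right) = 9 \cdot \frac{5}{4} = \frac{45}{4}$)
$W{\left(l \right)} = \frac{45}{4} + l$ ($W{\left(l \right)} = l + \frac{45}{4} = \frac{45}{4} + l$)
$\left(267 + W{\left(-17 \right)}\right)^{2} = \left(267 + \left(\frac{45}{4} - 17\right)\right)^{2} = \left(267 - \frac{23}{4}\right)^{2} = \left(\frac{1045}{4}\right)^{2} = \frac{1092025}{16}$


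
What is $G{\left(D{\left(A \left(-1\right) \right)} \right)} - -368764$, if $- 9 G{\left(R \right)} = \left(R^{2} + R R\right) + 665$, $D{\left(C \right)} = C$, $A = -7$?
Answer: $\frac{3318113}{9} \approx 3.6868 \cdot 10^{5}$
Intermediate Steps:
$G{\left(R \right)} = - \frac{665}{9} - \frac{2 R^{2}}{9}$ ($G{\left(R \right)} = - \frac{\left(R^{2} + R R\right) + 665}{9} = - \frac{\left(R^{2} + R^{2}\right) + 665}{9} = - \frac{2 R^{2} + 665}{9} = - \frac{665 + 2 R^{2}}{9} = - \frac{665}{9} - \frac{2 R^{2}}{9}$)
$G{\left(D{\left(A \left(-1\right) \right)} \right)} - -368764 = \left(- \frac{665}{9} - \frac{2 \left(\left(-7\right) \left(-1\right)\right)^{2}}{9}\right) - -368764 = \left(- \frac{665}{9} - \frac{2 \cdot 7^{2}}{9}\right) + 368764 = \left(- \frac{665}{9} - \frac{98}{9}\right) + 368764 = - \frac{763}{9} + 368764 = \frac{3318113}{9}$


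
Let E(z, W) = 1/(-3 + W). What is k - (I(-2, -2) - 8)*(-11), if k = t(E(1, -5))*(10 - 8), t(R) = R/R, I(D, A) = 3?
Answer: -53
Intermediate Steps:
t(R) = 1
k = 2 (k = 1*(10 - 8) = 1*2 = 2)
k - (I(-2, -2) - 8)*(-11) = 2 - (3 - 8)*(-11) = 2 - (-5)*(-11) = 2 - 1*55 = 2 - 55 = -53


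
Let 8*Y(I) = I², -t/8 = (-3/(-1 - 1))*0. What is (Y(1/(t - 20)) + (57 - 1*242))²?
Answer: 350462816001/10240000 ≈ 34225.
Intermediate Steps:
t = 0 (t = -8*-3/(-1 - 1)*0 = -8*-3/(-2)*0 = -8*(-½*(-3))*0 = -12*0 = -8*0 = 0)
Y(I) = I²/8
(Y(1/(t - 20)) + (57 - 1*242))² = ((1/(0 - 20))²/8 + (57 - 1*242))² = ((1/(-20))²/8 + (57 - 242))² = ((-1/20)²/8 - 185)² = ((⅛)*(1/400) - 185)² = (1/3200 - 185)² = (-591999/3200)² = 350462816001/10240000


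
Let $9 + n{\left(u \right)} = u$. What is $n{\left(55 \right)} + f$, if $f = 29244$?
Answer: $29290$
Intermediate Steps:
$n{\left(u \right)} = -9 + u$
$n{\left(55 \right)} + f = \left(-9 + 55\right) + 29244 = 46 + 29244 = 29290$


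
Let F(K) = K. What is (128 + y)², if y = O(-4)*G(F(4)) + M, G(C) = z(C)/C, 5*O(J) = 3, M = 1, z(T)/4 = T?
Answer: 431649/25 ≈ 17266.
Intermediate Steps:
z(T) = 4*T
O(J) = ⅗ (O(J) = (⅕)*3 = ⅗)
G(C) = 4 (G(C) = (4*C)/C = 4)
y = 17/5 (y = (⅗)*4 + 1 = 12/5 + 1 = 17/5 ≈ 3.4000)
(128 + y)² = (128 + 17/5)² = (657/5)² = 431649/25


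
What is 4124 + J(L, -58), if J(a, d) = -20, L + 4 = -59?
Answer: 4104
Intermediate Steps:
L = -63 (L = -4 - 59 = -63)
4124 + J(L, -58) = 4124 - 20 = 4104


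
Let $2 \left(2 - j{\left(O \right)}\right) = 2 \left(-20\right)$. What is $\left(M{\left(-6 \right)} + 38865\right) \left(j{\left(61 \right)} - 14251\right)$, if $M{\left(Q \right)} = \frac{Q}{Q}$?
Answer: $-553024314$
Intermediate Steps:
$M{\left(Q \right)} = 1$
$j{\left(O \right)} = 22$ ($j{\left(O \right)} = 2 - \frac{2 \left(-20\right)}{2} = 2 - -20 = 2 + 20 = 22$)
$\left(M{\left(-6 \right)} + 38865\right) \left(j{\left(61 \right)} - 14251\right) = \left(1 + 38865\right) \left(22 - 14251\right) = 38866 \left(-14229\right) = -553024314$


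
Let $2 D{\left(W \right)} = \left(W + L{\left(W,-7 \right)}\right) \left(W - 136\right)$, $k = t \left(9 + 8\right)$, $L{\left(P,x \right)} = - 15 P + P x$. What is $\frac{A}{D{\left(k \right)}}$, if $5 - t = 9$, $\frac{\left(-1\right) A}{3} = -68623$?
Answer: $- \frac{68623}{48552} \approx -1.4134$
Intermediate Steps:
$A = 205869$ ($A = \left(-3\right) \left(-68623\right) = 205869$)
$t = -4$ ($t = 5 - 9 = -4$)
$k = -68$ ($k = - 4 \left(9 + 8\right) = \left(-4\right) 17 = -68$)
$D{\left(W \right)} = - \frac{21 W \left(-136 + W\right)}{2}$ ($D{\left(W \right)} = \frac{\left(W + W \left(-15 - 7\right)\right) \left(W - 136\right)}{2} = \frac{\left(W + W \left(-22\right)\right) \left(-136 + W\right)}{2} = \frac{\left(W - 22 W\right) \left(-136 + W\right)}{2} = \frac{- 21 W \left(-136 + W\right)}{2} = \frac{\left(-21\right) W \left(-136 + W\right)}{2} = - \frac{21 W \left(-136 + W\right)}{2}$)
$\frac{A}{D{\left(k \right)}} = \frac{205869}{\frac{21}{2} \left(-68\right) \left(136 - -68\right)} = \frac{205869}{\frac{21}{2} \left(-68\right) \left(136 + 68\right)} = \frac{205869}{\frac{21}{2} \left(-68\right) 204} = \frac{205869}{-145656} = 205869 \left(- \frac{1}{145656}\right) = - \frac{68623}{48552}$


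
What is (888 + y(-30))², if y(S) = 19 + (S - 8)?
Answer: 755161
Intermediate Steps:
y(S) = 11 + S (y(S) = 19 + (-8 + S) = 11 + S)
(888 + y(-30))² = (888 + (11 - 30))² = (888 - 19)² = 869² = 755161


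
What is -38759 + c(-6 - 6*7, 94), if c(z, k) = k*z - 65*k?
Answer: -49381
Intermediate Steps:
c(z, k) = -65*k + k*z
-38759 + c(-6 - 6*7, 94) = -38759 + 94*(-65 + (-6 - 6*7)) = -38759 + 94*(-65 + (-6 - 42)) = -38759 + 94*(-65 - 48) = -38759 + 94*(-113) = -38759 - 10622 = -49381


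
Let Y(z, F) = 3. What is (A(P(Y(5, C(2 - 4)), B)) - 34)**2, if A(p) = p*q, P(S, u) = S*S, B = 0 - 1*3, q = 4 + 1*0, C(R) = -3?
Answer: 4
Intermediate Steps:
q = 4 (q = 4 + 0 = 4)
B = -3 (B = 0 - 3 = -3)
P(S, u) = S**2
A(p) = 4*p (A(p) = p*4 = 4*p)
(A(P(Y(5, C(2 - 4)), B)) - 34)**2 = (4*3**2 - 34)**2 = (4*9 - 34)**2 = (36 - 34)**2 = 2**2 = 4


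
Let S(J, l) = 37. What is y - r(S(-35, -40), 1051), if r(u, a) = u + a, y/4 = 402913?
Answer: 1610564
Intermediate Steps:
y = 1611652 (y = 4*402913 = 1611652)
r(u, a) = a + u
y - r(S(-35, -40), 1051) = 1611652 - (1051 + 37) = 1611652 - 1*1088 = 1611652 - 1088 = 1610564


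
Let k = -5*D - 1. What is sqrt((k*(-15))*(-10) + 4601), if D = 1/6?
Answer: sqrt(4326) ≈ 65.772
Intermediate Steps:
D = 1/6 ≈ 0.16667
k = -11/6 (k = -5*1/6 - 1 = -5/6 - 1 = -11/6 ≈ -1.8333)
sqrt((k*(-15))*(-10) + 4601) = sqrt(-11/6*(-15)*(-10) + 4601) = sqrt((55/2)*(-10) + 4601) = sqrt(-275 + 4601) = sqrt(4326)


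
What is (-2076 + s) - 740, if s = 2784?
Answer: -32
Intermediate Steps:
(-2076 + s) - 740 = (-2076 + 2784) - 740 = 708 - 740 = -32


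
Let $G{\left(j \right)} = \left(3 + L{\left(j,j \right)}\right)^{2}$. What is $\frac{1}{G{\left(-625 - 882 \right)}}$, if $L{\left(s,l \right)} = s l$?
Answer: $\frac{1}{5157677186704} \approx 1.9389 \cdot 10^{-13}$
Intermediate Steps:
$L{\left(s,l \right)} = l s$
$G{\left(j \right)} = \left(3 + j^{2}\right)^{2}$ ($G{\left(j \right)} = \left(3 + j j\right)^{2} = \left(3 + j^{2}\right)^{2}$)
$\frac{1}{G{\left(-625 - 882 \right)}} = \frac{1}{\left(3 + \left(-625 - 882\right)^{2}\right)^{2}} = \frac{1}{\left(3 + \left(-1507\right)^{2}\right)^{2}} = \frac{1}{\left(3 + 2271049\right)^{2}} = \frac{1}{2271052^{2}} = \frac{1}{5157677186704}$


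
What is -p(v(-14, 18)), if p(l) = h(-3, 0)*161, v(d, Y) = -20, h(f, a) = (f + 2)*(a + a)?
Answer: 0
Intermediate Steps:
h(f, a) = 2*a*(2 + f) (h(f, a) = (2 + f)*(2*a) = 2*a*(2 + f))
p(l) = 0 (p(l) = (2*0*(2 - 3))*161 = (2*0*(-1))*161 = 0*161 = 0)
-p(v(-14, 18)) = -1*0 = 0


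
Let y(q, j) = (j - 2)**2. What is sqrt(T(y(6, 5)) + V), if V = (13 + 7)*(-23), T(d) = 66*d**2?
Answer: sqrt(4886) ≈ 69.900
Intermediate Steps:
y(q, j) = (-2 + j)**2
V = -460 (V = 20*(-23) = -460)
sqrt(T(y(6, 5)) + V) = sqrt(66*((-2 + 5)**2)**2 - 460) = sqrt(66*(3**2)**2 - 460) = sqrt(66*9**2 - 460) = sqrt(66*81 - 460) = sqrt(5346 - 460) = sqrt(4886)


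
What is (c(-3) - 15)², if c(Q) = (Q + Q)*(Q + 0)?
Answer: 9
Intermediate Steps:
c(Q) = 2*Q² (c(Q) = (2*Q)*Q = 2*Q²)
(c(-3) - 15)² = (2*(-3)² - 15)² = (2*9 - 15)² = (18 - 15)² = 3² = 9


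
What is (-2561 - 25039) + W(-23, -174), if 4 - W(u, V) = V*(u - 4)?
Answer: -32294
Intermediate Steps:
W(u, V) = 4 - V*(-4 + u) (W(u, V) = 4 - V*(u - 4) = 4 - V*(-4 + u))
(-2561 - 25039) + W(-23, -174) = (-2561 - 25039) + (4 + 4*(-174) - 1*(-174)*(-23)) = -27600 + (4 - 696 - 4002) = -27600 - 4694 = -32294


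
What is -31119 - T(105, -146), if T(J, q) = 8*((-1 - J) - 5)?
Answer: -30231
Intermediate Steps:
T(J, q) = -48 - 8*J (T(J, q) = 8*(-6 - J) = -48 - 8*J)
-31119 - T(105, -146) = -31119 - (-48 - 8*105) = -31119 - (-48 - 840) = -31119 - 1*(-888) = -31119 + 888 = -30231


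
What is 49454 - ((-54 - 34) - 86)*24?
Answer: 53630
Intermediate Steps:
49454 - ((-54 - 34) - 86)*24 = 49454 - (-88 - 86)*24 = 49454 - (-174)*24 = 49454 - 1*(-4176) = 49454 + 4176 = 53630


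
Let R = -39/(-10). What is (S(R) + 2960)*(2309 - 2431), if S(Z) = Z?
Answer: -1807979/5 ≈ -3.6160e+5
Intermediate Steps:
R = 39/10 (R = -39*(-⅒) = 39/10 ≈ 3.9000)
(S(R) + 2960)*(2309 - 2431) = (39/10 + 2960)*(2309 - 2431) = (29639/10)*(-122) = -1807979/5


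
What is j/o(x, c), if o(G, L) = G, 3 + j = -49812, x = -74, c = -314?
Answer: 49815/74 ≈ 673.18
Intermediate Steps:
j = -49815 (j = -3 - 49812 = -49815)
j/o(x, c) = -49815/(-74) = -49815*(-1/74) = 49815/74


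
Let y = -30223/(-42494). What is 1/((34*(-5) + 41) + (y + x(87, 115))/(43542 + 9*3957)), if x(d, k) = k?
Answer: -373734730/48211233833 ≈ -0.0077520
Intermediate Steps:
y = 30223/42494 (y = -30223*(-1/42494) = 30223/42494 ≈ 0.71123)
1/((34*(-5) + 41) + (y + x(87, 115))/(43542 + 9*3957)) = 1/((34*(-5) + 41) + (30223/42494 + 115)/(43542 + 9*3957)) = 1/((-170 + 41) + 4917033/(42494*(43542 + 35613))) = 1/(-129 + (4917033/42494)/79155) = 1/(-129 + (4917033/42494)*(1/79155)) = 1/(-129 + 546337/373734730) = 1/(-48211233833/373734730) = -373734730/48211233833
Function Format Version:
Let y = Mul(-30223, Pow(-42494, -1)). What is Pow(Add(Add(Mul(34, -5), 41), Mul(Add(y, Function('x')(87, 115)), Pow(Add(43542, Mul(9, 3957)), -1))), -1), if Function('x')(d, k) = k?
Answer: Rational(-373734730, 48211233833) ≈ -0.0077520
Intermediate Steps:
y = Rational(30223, 42494) (y = Mul(-30223, Rational(-1, 42494)) = Rational(30223, 42494) ≈ 0.71123)
Pow(Add(Add(Mul(34, -5), 41), Mul(Add(y, Function('x')(87, 115)), Pow(Add(43542, Mul(9, 3957)), -1))), -1) = Pow(Add(Add(Mul(34, -5), 41), Mul(Add(Rational(30223, 42494), 115), Pow(Add(43542, Mul(9, 3957)), -1))), -1) = Pow(Add(Add(-170, 41), Mul(Rational(4917033, 42494), Pow(Add(43542, 35613), -1))), -1) = Pow(Add(-129, Mul(Rational(4917033, 42494), Pow(79155, -1))), -1) = Pow(Add(-129, Mul(Rational(4917033, 42494), Rational(1, 79155))), -1) = Pow(Add(-129, Rational(546337, 373734730)), -1) = Pow(Rational(-48211233833, 373734730), -1) = Rational(-373734730, 48211233833)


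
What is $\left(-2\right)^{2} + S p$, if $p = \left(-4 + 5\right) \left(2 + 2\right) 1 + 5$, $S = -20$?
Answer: $-176$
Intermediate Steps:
$p = 9$ ($p = 1 \cdot 4 \cdot 1 + 5 = 4 \cdot 1 + 5 = 4 + 5 = 9$)
$\left(-2\right)^{2} + S p = \left(-2\right)^{2} - 180 = 4 - 180 = -176$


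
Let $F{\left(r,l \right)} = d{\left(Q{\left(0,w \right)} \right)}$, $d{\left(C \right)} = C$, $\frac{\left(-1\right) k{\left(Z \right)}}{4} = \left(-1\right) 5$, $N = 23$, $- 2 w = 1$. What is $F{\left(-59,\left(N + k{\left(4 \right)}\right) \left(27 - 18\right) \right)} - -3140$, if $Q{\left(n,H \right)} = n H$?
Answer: $3140$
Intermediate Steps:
$w = - \frac{1}{2}$ ($w = \left(- \frac{1}{2}\right) 1 = - \frac{1}{2} \approx -0.5$)
$k{\left(Z \right)} = 20$ ($k{\left(Z \right)} = - 4 \left(\left(-1\right) 5\right) = \left(-4\right) \left(-5\right) = 20$)
$Q{\left(n,H \right)} = H n$
$F{\left(r,l \right)} = 0$ ($F{\left(r,l \right)} = \left(- \frac{1}{2}\right) 0 = 0$)
$F{\left(-59,\left(N + k{\left(4 \right)}\right) \left(27 - 18\right) \right)} - -3140 = 0 - -3140 = 0 + 3140 = 3140$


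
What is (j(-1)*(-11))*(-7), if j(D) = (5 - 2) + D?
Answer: 154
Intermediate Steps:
j(D) = 3 + D
(j(-1)*(-11))*(-7) = ((3 - 1)*(-11))*(-7) = (2*(-11))*(-7) = -22*(-7) = 154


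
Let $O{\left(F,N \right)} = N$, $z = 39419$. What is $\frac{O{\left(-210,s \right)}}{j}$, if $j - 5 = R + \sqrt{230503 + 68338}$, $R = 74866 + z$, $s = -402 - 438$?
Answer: $- \frac{96003600}{13061905259} + \frac{840 \sqrt{298841}}{13061905259} \approx -0.0073147$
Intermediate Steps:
$s = -840$
$R = 114285$ ($R = 74866 + 39419 = 114285$)
$j = 114290 + \sqrt{298841}$ ($j = 5 + \left(114285 + \sqrt{230503 + 68338}\right) = 5 + \left(114285 + \sqrt{298841}\right) = 114290 + \sqrt{298841} \approx 1.1484 \cdot 10^{5}$)
$\frac{O{\left(-210,s \right)}}{j} = - \frac{840}{114290 + \sqrt{298841}}$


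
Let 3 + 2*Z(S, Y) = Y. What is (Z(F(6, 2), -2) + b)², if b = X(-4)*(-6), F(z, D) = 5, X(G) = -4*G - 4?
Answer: 22201/4 ≈ 5550.3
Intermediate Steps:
X(G) = -4 - 4*G
Z(S, Y) = -3/2 + Y/2
b = -72 (b = (-4 - 4*(-4))*(-6) = (-4 + 16)*(-6) = 12*(-6) = -72)
(Z(F(6, 2), -2) + b)² = ((-3/2 + (½)*(-2)) - 72)² = ((-3/2 - 1) - 72)² = (-5/2 - 72)² = (-149/2)² = 22201/4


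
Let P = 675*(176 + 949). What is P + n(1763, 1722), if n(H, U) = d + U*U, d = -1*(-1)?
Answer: 3724660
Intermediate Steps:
d = 1
P = 759375 (P = 675*1125 = 759375)
n(H, U) = 1 + U**2 (n(H, U) = 1 + U*U = 1 + U**2)
P + n(1763, 1722) = 759375 + (1 + 1722**2) = 759375 + (1 + 2965284) = 759375 + 2965285 = 3724660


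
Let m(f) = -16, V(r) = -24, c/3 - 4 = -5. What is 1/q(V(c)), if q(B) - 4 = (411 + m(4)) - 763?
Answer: -1/364 ≈ -0.0027473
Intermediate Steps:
c = -3 (c = 12 + 3*(-5) = 12 - 15 = -3)
q(B) = -364 (q(B) = 4 + ((411 - 16) - 763) = 4 + (395 - 763) = 4 - 368 = -364)
1/q(V(c)) = 1/(-364) = -1/364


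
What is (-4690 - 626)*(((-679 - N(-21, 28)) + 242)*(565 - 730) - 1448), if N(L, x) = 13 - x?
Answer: -362455512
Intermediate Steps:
(-4690 - 626)*(((-679 - N(-21, 28)) + 242)*(565 - 730) - 1448) = (-4690 - 626)*(((-679 - (13 - 1*28)) + 242)*(565 - 730) - 1448) = -5316*(((-679 - (13 - 28)) + 242)*(-165) - 1448) = -5316*(((-679 - 1*(-15)) + 242)*(-165) - 1448) = -5316*(((-679 + 15) + 242)*(-165) - 1448) = -5316*((-664 + 242)*(-165) - 1448) = -5316*(-422*(-165) - 1448) = -5316*(69630 - 1448) = -5316*68182 = -362455512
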